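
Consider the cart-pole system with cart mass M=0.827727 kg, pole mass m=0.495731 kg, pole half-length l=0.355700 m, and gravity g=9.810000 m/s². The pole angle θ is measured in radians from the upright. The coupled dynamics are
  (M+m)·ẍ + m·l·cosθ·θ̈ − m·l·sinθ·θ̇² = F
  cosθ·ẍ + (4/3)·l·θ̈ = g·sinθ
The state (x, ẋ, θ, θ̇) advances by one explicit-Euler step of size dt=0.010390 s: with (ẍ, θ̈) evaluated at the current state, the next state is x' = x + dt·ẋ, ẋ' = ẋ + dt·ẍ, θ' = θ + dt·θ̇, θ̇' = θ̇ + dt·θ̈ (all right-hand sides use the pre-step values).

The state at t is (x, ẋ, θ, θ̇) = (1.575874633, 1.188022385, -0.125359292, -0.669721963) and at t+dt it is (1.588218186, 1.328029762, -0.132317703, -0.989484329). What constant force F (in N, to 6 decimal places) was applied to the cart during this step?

ẍ = (ẋ'−ẋ)/dt = (1.328029762−1.188022385)/0.010390 = 13.475205
θ̈ = (θ̇'−θ̇)/dt = (-0.989484329−-0.669721963)/0.010390 = -30.775974
sinθ=-0.125031, cosθ=0.992153
F = (M+m)·ẍ + m·l·cosθ·θ̈ − m·l·sinθ·θ̇² = 17.833868 + -5.384189 − -0.009889 = 12.459567

F = 12.459567 N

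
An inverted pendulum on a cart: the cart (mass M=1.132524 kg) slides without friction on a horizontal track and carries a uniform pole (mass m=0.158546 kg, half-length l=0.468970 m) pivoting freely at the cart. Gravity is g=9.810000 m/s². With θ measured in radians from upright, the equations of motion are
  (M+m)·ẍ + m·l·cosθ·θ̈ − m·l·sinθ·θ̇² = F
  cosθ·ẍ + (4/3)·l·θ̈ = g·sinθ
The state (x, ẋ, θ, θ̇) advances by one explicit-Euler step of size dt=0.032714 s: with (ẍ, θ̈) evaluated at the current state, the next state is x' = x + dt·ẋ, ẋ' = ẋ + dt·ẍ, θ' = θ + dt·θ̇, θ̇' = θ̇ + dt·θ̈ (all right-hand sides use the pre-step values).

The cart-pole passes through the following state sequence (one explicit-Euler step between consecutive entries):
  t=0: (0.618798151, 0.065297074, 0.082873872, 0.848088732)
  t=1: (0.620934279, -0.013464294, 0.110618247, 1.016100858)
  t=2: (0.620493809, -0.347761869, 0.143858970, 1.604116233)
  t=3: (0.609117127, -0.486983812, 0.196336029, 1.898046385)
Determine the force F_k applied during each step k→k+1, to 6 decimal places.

F_0 = -2.732221 N
F_1 = -11.873361 N
F_2 = -4.860722 N

step 0→1:
  ẍ = (ẋ'−ẋ)/dt = (-0.013464294−0.065297074)/0.032714 = -2.407574
  θ̈ = (θ̇'−θ̇)/dt = (1.016100858−0.848088732)/0.032714 = 5.135787
  sinθ=0.082779, cosθ=0.996568
  F = (M+m)·ẍ + m·l·cosθ·θ̈ − m·l·sinθ·θ̇² = -3.108346 + 0.380552 − 0.004427 = -2.732221
step 1→2:
  ẍ = (ẋ'−ẋ)/dt = (-0.347761869−-0.013464294)/0.032714 = -10.218792
  θ̈ = (θ̇'−θ̇)/dt = (1.604116233−1.016100858)/0.032714 = 17.974426
  sinθ=0.110393, cosθ=0.993888
  F = (M+m)·ẍ + m·l·cosθ·θ̈ − m·l·sinθ·θ̇² = -13.193176 + 1.328290 − 0.008475 = -11.873361
step 2→3:
  ẍ = (ẋ'−ẋ)/dt = (-0.486983812−-0.347761869)/0.032714 = -4.255730
  θ̈ = (θ̇'−θ̇)/dt = (1.898046385−1.604116233)/0.032714 = 8.984843
  sinθ=0.143363, cosθ=0.989670
  F = (M+m)·ẍ + m·l·cosθ·θ̈ − m·l·sinθ·θ̇² = -5.494445 + 0.661152 − 0.027429 = -4.860722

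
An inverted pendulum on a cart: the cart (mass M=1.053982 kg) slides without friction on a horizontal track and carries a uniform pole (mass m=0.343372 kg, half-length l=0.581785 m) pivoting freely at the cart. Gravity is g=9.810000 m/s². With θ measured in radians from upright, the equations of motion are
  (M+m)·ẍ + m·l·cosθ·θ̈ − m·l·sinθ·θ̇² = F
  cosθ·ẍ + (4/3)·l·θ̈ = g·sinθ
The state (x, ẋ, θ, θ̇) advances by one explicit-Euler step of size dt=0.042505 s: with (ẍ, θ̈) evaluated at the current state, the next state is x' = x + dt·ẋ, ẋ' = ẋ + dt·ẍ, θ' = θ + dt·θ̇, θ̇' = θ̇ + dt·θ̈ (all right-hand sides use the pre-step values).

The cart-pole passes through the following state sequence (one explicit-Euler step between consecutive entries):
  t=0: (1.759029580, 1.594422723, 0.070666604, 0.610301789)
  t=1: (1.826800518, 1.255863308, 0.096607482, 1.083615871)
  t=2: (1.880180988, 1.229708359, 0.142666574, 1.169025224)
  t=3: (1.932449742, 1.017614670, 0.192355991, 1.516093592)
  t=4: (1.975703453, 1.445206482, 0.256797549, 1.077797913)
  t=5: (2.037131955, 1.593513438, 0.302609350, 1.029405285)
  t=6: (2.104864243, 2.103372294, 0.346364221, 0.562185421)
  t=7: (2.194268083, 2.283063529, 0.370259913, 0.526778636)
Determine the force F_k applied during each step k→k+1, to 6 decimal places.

F_0 = -8.916441 N
F_1 = -0.482929 N
F_2 = -5.396798 N
F_3 = 11.947373 N
F_4 = 4.596677 N
F_5 = 14.602445 N
F_6 = 5.729399 N

step 0→1:
  ẍ = (ẋ'−ẋ)/dt = (1.255863308−1.594422723)/0.042505 = -7.965167
  θ̈ = (θ̇'−θ̇)/dt = (1.083615871−0.610301789)/0.042505 = 11.135492
  sinθ=0.070608, cosθ=0.997504
  F = (M+m)·ẍ + m·l·cosθ·θ̈ − m·l·sinθ·θ̇² = -11.130158 + 2.218970 − 0.005254 = -8.916441
step 1→2:
  ẍ = (ẋ'−ẋ)/dt = (1.229708359−1.255863308)/0.042505 = -0.615338
  θ̈ = (θ̇'−θ̇)/dt = (1.169025224−1.083615871)/0.042505 = 2.009395
  sinθ=0.096457, cosθ=0.995337
  F = (M+m)·ẍ + m·l·cosθ·θ̈ − m·l·sinθ·θ̇² = -0.859845 + 0.399543 − 0.022626 = -0.482929
step 2→3:
  ẍ = (ẋ'−ẋ)/dt = (1.017614670−1.229708359)/0.042505 = -4.989853
  θ̈ = (θ̇'−θ̇)/dt = (1.516093592−1.169025224)/0.042505 = 8.165354
  sinθ=0.142183, cosθ=0.989840
  F = (M+m)·ẍ + m·l·cosθ·θ̈ − m·l·sinθ·θ̇² = -6.972591 + 1.614610 − 0.038817 = -5.396798
step 3→4:
  ẍ = (ẋ'−ẋ)/dt = (1.445206482−1.017614670)/0.042505 = 10.059800
  θ̈ = (θ̇'−θ̇)/dt = (1.077797913−1.516093592)/0.042505 = -10.311626
  sinθ=0.191172, cosθ=0.981557
  F = (M+m)·ẍ + m·l·cosθ·θ̈ − m·l·sinθ·θ̇² = 14.057102 + -2.021948 − 0.087782 = 11.947373
step 4→5:
  ẍ = (ẋ'−ẋ)/dt = (1.593513438−1.445206482)/0.042505 = 3.489165
  θ̈ = (θ̇'−θ̇)/dt = (1.029405285−1.077797913)/0.042505 = -1.138516
  sinθ=0.253984, cosθ=0.967208
  F = (M+m)·ẍ + m·l·cosθ·θ̈ − m·l·sinθ·θ̇² = 4.875599 + -0.219982 − 0.058940 = 4.596677
step 5→6:
  ẍ = (ẋ'−ẋ)/dt = (2.103372294−1.593513438)/0.042505 = 11.995268
  θ̈ = (θ̇'−θ̇)/dt = (0.562185421−1.029405285)/0.042505 = -10.992115
  sinθ=0.298012, cosθ=0.954562
  F = (M+m)·ẍ + m·l·cosθ·θ̈ − m·l·sinθ·θ̇² = 16.761635 + -2.096104 − 0.063086 = 14.602445
step 6→7:
  ẍ = (ẋ'−ẋ)/dt = (2.283063529−2.103372294)/0.042505 = 4.227532
  θ̈ = (θ̇'−θ̇)/dt = (0.526778636−0.562185421)/0.042505 = -0.833003
  sinθ=0.339480, cosθ=0.940613
  F = (M+m)·ẍ + m·l·cosθ·θ̈ − m·l·sinθ·θ̇² = 5.907358 + -0.156525 − 0.021434 = 5.729399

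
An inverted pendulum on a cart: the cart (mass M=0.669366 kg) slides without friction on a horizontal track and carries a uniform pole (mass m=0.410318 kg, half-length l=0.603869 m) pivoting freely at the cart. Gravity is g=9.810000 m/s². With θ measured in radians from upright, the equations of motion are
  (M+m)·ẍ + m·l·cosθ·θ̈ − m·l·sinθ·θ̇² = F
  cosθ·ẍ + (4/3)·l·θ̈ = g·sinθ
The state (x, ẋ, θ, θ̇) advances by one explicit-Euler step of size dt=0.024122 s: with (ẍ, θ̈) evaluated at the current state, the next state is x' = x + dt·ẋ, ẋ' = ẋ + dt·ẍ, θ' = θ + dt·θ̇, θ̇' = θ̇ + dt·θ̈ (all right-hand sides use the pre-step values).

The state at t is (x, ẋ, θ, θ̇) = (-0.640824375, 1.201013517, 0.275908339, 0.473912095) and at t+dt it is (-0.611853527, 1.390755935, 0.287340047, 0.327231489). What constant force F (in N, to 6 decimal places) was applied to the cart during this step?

F = 7.027879 N

ẍ = (ẋ'−ẋ)/dt = (1.390755935−1.201013517)/0.024122 = 7.865949
θ̈ = (θ̇'−θ̇)/dt = (0.327231489−0.473912095)/0.024122 = -6.080781
sinθ=0.272421, cosθ=0.962178
F = (M+m)·ẍ + m·l·cosθ·θ̈ − m·l·sinθ·θ̇² = 8.492739 + -1.449700 − 0.015160 = 7.027879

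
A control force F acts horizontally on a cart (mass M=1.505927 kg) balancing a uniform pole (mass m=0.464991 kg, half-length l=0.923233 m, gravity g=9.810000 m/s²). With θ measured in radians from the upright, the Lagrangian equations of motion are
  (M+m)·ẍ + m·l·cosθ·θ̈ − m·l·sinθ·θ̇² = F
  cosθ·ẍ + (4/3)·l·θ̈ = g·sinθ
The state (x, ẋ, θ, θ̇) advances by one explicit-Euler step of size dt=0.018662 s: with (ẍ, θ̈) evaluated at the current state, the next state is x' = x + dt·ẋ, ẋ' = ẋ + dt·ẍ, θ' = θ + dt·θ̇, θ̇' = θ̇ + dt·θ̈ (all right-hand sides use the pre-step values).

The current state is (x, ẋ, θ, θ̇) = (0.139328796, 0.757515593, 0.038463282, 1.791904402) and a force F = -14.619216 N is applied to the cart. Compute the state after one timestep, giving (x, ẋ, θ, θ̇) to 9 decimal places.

sinθ=0.038453799, cosθ=0.999260379
temp = (F + m·l·θ̇²·sinθ)/(M+m) = (-14.619216 + 0.053005970)/1.970918 = -7.390571312
θ̈ = (g·sinθ − cosθ·temp)/(l·(4/3 − m·cos²θ/(M+m))) = 7.659057134
ẍ = temp − m·l·θ̈·cosθ/(M+m) = -9.057593146
Euler: x'=0.139328796+0.018662·0.757515593=0.153465552, ẋ'=0.757515593+0.018662·-9.057593146=0.588482790
       θ'=0.038463282+0.018662·1.791904402=0.071903802, θ̇'=1.791904402+0.018662·7.659057134=1.934837726

(0.153465552, 0.588482790, 0.071903802, 1.934837726)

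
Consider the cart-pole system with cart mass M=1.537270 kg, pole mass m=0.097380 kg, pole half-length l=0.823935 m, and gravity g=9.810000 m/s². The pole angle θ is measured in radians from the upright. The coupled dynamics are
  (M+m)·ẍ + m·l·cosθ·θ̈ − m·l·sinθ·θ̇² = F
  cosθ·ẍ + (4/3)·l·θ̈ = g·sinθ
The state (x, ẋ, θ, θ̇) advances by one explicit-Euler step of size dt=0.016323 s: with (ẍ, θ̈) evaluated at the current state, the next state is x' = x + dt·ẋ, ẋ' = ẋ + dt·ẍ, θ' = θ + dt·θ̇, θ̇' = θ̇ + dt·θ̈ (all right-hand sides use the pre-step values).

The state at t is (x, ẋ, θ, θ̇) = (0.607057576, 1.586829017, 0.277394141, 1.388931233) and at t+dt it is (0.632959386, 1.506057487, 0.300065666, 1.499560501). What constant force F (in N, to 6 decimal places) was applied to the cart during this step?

F = -7.608165 N

ẍ = (ẋ'−ẋ)/dt = (1.506057487−1.586829017)/0.016323 = -4.948326
θ̈ = (θ̇'−θ̇)/dt = (1.499560501−1.388931233)/0.016323 = 6.777508
sinθ=0.273850, cosθ=0.961772
F = (M+m)·ẍ + m·l·cosθ·θ̈ − m·l·sinθ·θ̇² = -8.088782 + 0.523004 − 0.042387 = -7.608165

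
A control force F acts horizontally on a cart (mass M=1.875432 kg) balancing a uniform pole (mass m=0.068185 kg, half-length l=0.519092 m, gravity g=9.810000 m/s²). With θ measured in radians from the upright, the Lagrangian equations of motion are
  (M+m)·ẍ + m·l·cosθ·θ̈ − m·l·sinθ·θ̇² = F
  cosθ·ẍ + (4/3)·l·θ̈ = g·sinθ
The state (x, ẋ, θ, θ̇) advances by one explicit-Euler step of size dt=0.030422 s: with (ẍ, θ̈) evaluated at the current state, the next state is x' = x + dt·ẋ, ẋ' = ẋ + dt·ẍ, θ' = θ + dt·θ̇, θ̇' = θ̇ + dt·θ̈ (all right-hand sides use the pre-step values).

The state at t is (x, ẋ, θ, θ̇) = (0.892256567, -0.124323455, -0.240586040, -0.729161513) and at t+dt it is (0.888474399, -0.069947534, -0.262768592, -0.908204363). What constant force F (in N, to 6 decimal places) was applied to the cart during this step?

ẍ = (ẋ'−ẋ)/dt = (-0.069947534−-0.124323455)/0.030422 = 1.787388
θ̈ = (θ̇'−θ̇)/dt = (-0.908204363−-0.729161513)/0.030422 = -5.885308
sinθ=-0.238272, cosθ=0.971199
F = (M+m)·ẍ + m·l·cosθ·θ̈ − m·l·sinθ·θ̇² = 3.473998 + -0.202307 − -0.004484 = 3.276175

F = 3.276175 N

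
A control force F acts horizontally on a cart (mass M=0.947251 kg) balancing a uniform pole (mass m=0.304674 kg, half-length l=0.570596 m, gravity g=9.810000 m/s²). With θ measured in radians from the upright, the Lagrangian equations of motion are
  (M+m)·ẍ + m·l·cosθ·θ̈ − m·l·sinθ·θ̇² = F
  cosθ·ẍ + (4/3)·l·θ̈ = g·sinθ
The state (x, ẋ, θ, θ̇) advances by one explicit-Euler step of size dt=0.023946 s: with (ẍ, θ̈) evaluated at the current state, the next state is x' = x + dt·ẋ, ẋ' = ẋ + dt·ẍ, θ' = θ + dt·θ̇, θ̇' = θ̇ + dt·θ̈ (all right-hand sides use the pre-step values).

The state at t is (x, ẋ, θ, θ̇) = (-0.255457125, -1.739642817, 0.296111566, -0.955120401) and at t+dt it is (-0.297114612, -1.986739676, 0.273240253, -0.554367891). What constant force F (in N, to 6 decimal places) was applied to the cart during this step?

F = -10.181988 N

ẍ = (ẋ'−ẋ)/dt = (-1.986739676−-1.739642817)/0.023946 = -10.318920
θ̈ = (θ̇'−θ̇)/dt = (-0.554367891−-0.955120401)/0.023946 = 16.735677
sinθ=0.291803, cosθ=0.956478
F = (M+m)·ẍ + m·l·cosθ·θ̈ − m·l·sinθ·θ̇² = -12.918514 + 2.782804 − 0.046278 = -10.181988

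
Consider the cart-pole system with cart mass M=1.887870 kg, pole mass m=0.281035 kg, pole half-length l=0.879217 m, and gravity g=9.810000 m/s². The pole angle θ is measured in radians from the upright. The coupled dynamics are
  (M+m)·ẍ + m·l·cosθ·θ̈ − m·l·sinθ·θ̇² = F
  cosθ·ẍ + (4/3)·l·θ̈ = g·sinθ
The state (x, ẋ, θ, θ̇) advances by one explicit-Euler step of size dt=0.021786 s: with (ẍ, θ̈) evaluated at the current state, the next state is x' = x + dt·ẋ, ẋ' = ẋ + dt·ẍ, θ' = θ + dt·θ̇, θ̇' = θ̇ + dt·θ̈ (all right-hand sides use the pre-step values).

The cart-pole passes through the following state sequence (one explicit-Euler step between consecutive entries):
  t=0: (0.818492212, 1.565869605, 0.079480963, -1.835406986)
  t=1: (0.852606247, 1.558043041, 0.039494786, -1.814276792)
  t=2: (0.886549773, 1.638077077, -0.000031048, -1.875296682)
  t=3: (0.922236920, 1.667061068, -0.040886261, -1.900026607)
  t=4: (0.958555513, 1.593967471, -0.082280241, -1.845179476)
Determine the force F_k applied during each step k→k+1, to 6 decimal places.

F_0 = -0.606366 N
F_1 = 7.244143 N
F_2 = 2.605048 N
F_3 = -6.618830 N

step 0→1:
  ẍ = (ẋ'−ẋ)/dt = (1.558043041−1.565869605)/0.021786 = -0.359247
  θ̈ = (θ̇'−θ̇)/dt = (-1.814276792−-1.835406986)/0.021786 = 0.969898
  sinθ=0.079397, cosθ=0.996843
  F = (M+m)·ẍ + m·l·cosθ·θ̈ − m·l·sinθ·θ̇² = -0.779174 + 0.238896 − 0.066089 = -0.606366
step 1→2:
  ẍ = (ẋ'−ẋ)/dt = (1.638077077−1.558043041)/0.021786 = 3.673645
  θ̈ = (θ̇'−θ̇)/dt = (-1.875296682−-1.814276792)/0.021786 = -2.800876
  sinθ=0.039485, cosθ=0.999220
  F = (M+m)·ẍ + m·l·cosθ·θ̈ − m·l·sinθ·θ̇² = 7.967788 + -0.691531 − 0.032114 = 7.244143
step 2→3:
  ẍ = (ẋ'−ẋ)/dt = (1.667061068−1.638077077)/0.021786 = 1.330395
  θ̈ = (θ̇'−θ̇)/dt = (-1.900026607−-1.875296682)/0.021786 = -1.135129
  sinθ=-0.000031, cosθ=1.000000
  F = (M+m)·ẍ + m·l·cosθ·θ̈ − m·l·sinθ·θ̇² = 2.885501 + -0.280480 − -0.000027 = 2.605048
step 3→4:
  ẍ = (ẋ'−ẋ)/dt = (1.593967471−1.667061068)/0.021786 = -3.355072
  θ̈ = (θ̇'−θ̇)/dt = (-1.845179476−-1.900026607)/0.021786 = 2.517540
  sinθ=-0.040875, cosθ=0.999164
  F = (M+m)·ẍ + m·l·cosθ·θ̈ − m·l·sinθ·θ̇² = -7.276832 + 0.621541 − -0.036461 = -6.618830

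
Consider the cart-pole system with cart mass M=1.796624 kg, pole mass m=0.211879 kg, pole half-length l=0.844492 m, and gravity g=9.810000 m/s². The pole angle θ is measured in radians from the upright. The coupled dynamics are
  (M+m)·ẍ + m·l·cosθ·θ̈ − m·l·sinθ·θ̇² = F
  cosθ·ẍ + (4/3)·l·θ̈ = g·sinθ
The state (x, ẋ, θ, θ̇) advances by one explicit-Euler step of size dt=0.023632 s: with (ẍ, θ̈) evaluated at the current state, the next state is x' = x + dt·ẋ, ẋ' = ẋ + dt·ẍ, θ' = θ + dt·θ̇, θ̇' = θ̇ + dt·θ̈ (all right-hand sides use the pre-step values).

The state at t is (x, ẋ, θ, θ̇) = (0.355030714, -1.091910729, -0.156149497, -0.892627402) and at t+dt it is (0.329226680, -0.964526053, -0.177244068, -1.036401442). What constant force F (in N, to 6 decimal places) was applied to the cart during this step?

F = 9.773356 N

ẍ = (ẋ'−ẋ)/dt = (-0.964526053−-1.091910729)/0.023632 = 5.390347
θ̈ = (θ̇'−θ̇)/dt = (-1.036401442−-0.892627402)/0.023632 = -6.083871
sinθ=-0.155516, cosθ=0.987833
F = (M+m)·ẍ + m·l·cosθ·θ̈ − m·l·sinθ·θ̇² = 10.826528 + -1.075343 − -0.022172 = 9.773356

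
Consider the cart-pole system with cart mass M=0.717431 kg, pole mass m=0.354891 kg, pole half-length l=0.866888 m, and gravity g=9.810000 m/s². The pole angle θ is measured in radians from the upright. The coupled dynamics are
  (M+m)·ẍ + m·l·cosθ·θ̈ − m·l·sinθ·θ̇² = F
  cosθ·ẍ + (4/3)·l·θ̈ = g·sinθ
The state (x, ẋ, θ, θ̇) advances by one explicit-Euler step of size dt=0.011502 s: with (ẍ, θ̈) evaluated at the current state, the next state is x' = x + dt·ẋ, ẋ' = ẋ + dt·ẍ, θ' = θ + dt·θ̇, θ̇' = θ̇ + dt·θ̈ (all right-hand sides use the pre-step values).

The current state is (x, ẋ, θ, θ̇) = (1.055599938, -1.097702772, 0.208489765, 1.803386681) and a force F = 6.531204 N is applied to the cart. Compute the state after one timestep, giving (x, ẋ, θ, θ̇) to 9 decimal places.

(1.042974161, -1.010342215, 0.229232319, 1.749647968)

sinθ=0.206982606, cosθ=0.978344623
temp = (F + m·l·θ̇²·sinθ)/(M+m) = (6.531204 + 0.207094967)/1.072322 = 6.283839152
θ̈ = (g·sinθ − cosθ·temp)/(l·(4/3 − m·cos²θ/(M+m))) = -4.672119024
ẍ = temp − m·l·θ̈·cosθ/(M+m) = 7.595249243
Euler: x'=1.055599938+0.011502·-1.097702772=1.042974161, ẋ'=-1.097702772+0.011502·7.595249243=-1.010342215
       θ'=0.208489765+0.011502·1.803386681=0.229232319, θ̇'=1.803386681+0.011502·-4.672119024=1.749647968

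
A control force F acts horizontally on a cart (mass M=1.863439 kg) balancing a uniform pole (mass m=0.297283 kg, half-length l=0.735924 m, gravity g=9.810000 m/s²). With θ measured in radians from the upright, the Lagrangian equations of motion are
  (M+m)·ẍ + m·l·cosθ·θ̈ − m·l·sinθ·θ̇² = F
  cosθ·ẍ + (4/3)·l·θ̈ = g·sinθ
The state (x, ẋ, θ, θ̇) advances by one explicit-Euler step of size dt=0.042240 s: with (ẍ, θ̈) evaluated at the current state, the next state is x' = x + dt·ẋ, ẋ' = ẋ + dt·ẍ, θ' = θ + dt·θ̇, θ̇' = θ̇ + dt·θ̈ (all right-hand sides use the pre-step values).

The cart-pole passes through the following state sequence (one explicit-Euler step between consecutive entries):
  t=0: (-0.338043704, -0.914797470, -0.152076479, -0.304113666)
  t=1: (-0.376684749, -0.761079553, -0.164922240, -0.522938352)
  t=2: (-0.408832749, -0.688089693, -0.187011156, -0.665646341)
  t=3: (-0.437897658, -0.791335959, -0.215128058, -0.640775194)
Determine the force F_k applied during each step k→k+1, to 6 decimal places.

F_0 = 6.745969 N
F_1 = 3.014394 N
F_2 = -5.136809 N

step 0→1:
  ẍ = (ẋ'−ẋ)/dt = (-0.761079553−-0.914797470)/0.042240 = 3.639155
  θ̈ = (θ̇'−θ̇)/dt = (-0.522938352−-0.304113666)/0.042240 = -5.180509
  sinθ=-0.151491, cosθ=0.988459
  F = (M+m)·ẍ + m·l·cosθ·θ̈ − m·l·sinθ·θ̇² = 7.863203 + -1.120299 − -0.003065 = 6.745969
step 1→2:
  ẍ = (ẋ'−ẋ)/dt = (-0.688089693−-0.761079553)/0.042240 = 1.727980
  θ̈ = (θ̇'−θ̇)/dt = (-0.665646341−-0.522938352)/0.042240 = -3.378504
  sinθ=-0.164176, cosθ=0.986431
  F = (M+m)·ẍ + m·l·cosθ·θ̈ − m·l·sinθ·θ̇² = 3.733684 + -0.729112 − -0.009822 = 3.014394
step 2→3:
  ẍ = (ẋ'−ẋ)/dt = (-0.791335959−-0.688089693)/0.042240 = -2.444277
  θ̈ = (θ̇'−θ̇)/dt = (-0.640775194−-0.665646341)/0.042240 = 0.588806
  sinθ=-0.185923, cosθ=0.982564
  F = (M+m)·ẍ + m·l·cosθ·θ̈ − m·l·sinθ·θ̇² = -5.281403 + 0.126572 − -0.018023 = -5.136809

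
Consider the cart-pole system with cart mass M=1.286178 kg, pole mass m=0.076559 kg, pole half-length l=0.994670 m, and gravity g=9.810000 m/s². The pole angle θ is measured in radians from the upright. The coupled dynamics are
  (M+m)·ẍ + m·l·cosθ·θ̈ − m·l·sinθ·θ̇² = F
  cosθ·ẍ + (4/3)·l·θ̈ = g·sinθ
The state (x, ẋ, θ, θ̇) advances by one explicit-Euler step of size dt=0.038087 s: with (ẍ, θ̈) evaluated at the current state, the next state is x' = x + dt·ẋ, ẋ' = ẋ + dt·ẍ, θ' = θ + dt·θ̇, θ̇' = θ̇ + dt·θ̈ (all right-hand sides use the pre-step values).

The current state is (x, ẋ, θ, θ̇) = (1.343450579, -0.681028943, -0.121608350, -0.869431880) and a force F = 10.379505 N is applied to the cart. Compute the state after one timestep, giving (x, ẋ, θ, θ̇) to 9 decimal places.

(1.317512230, -0.376594013, -0.154722402, -1.131462249)

sinθ=-0.121308836, cosθ=0.992614813
temp = (F + m·l·θ̇²·sinθ)/(M+m) = (10.379505 + -0.006982948)/1.362737 = 7.611536233
θ̈ = (g·sinθ − cosθ·temp)/(l·(4/3 − m·cos²θ/(M+m))) = -6.879784930
ẍ = temp − m·l·θ̈·cosθ/(M+m) = 7.993145434
Euler: x'=1.343450579+0.038087·-0.681028943=1.317512230, ẋ'=-0.681028943+0.038087·7.993145434=-0.376594013
       θ'=-0.121608350+0.038087·-0.869431880=-0.154722402, θ̇'=-0.869431880+0.038087·-6.879784930=-1.131462249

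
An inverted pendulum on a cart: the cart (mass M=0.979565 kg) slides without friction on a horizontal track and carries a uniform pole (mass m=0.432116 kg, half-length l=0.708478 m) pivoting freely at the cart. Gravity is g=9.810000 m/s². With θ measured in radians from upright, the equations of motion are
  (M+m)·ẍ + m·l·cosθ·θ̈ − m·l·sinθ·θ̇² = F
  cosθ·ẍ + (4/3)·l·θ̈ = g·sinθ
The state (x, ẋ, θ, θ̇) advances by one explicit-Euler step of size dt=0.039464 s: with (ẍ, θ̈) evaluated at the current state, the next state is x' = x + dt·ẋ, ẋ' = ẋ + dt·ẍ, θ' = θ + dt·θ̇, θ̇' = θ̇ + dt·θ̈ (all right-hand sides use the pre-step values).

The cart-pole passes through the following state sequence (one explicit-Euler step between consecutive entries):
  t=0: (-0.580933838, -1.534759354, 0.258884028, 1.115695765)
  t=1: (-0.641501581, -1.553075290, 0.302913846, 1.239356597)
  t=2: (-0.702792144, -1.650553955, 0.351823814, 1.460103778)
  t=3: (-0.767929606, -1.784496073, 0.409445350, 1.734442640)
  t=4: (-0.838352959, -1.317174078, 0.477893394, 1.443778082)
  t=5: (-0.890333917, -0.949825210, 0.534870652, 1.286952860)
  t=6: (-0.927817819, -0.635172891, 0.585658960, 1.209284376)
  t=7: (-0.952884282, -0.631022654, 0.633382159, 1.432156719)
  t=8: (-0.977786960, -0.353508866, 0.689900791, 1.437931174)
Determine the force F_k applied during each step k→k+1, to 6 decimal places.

F_0 = 0.174596 N
F_1 = -1.992723 N
F_2 = -3.018368 N
F_3 = 14.281636 N
F_4 = 11.766791 N
F_5 = 10.478715 N
F_6 = 1.341811 N
F_7 = 9.591500 N

step 0→1:
  ẍ = (ẋ'−ẋ)/dt = (-1.553075290−-1.534759354)/0.039464 = -0.464118
  θ̈ = (θ̇'−θ̇)/dt = (1.239356597−1.115695765)/0.039464 = 3.133510
  sinθ=0.256002, cosθ=0.966676
  F = (M+m)·ẍ + m·l·cosθ·θ̈ − m·l·sinθ·θ̇² = -0.655186 + 0.927340 − 0.097558 = 0.174596
step 1→2:
  ẍ = (ẋ'−ẋ)/dt = (-1.650553955−-1.553075290)/0.039464 = -2.470065
  θ̈ = (θ̇'−θ̇)/dt = (1.460103778−1.239356597)/0.039464 = 5.593634
  sinθ=0.298303, cosθ=0.954471
  F = (M+m)·ẍ + m·l·cosθ·θ̈ − m·l·sinθ·θ̇² = -3.486945 + 1.634495 − 0.140274 = -1.992723
step 2→3:
  ẍ = (ẋ'−ẋ)/dt = (-1.784496073−-1.650553955)/0.039464 = -3.394033
  θ̈ = (θ̇'−θ̇)/dt = (1.734442640−1.460103778)/0.039464 = 6.951623
  sinθ=0.344610, cosθ=0.938746
  F = (M+m)·ẍ + m·l·cosθ·θ̈ − m·l·sinθ·θ̇² = -4.791292 + 1.997841 − 0.224917 = -3.018368
step 3→4:
  ẍ = (ẋ'−ẋ)/dt = (-1.317174078−-1.784496073)/0.039464 = 11.841729
  θ̈ = (θ̇'−θ̇)/dt = (1.443778082−1.734442640)/0.039464 = -7.365309
  sinθ=0.398101, cosθ=0.917342
  F = (M+m)·ẍ + m·l·cosθ·θ̈ − m·l·sinθ·θ̇² = 16.716744 + -2.068468 − 0.366640 = 14.281636
step 4→5:
  ẍ = (ẋ'−ẋ)/dt = (-0.949825210−-1.317174078)/0.039464 = 9.308455
  θ̈ = (θ̇'−θ̇)/dt = (1.286952860−1.443778082)/0.039464 = -3.973881
  sinθ=0.459910, cosθ=0.887966
  F = (M+m)·ẍ + m·l·cosθ·θ̈ − m·l·sinθ·θ̇² = 13.140569 + -1.080283 − 0.293495 = 11.766791
step 5→6:
  ẍ = (ẋ'−ẋ)/dt = (-0.635172891−-0.949825210)/0.039464 = 7.973148
  θ̈ = (θ̇'−θ̇)/dt = (1.209284376−1.286952860)/0.039464 = -1.968084
  sinθ=0.509730, cosθ=0.860335
  F = (M+m)·ẍ + m·l·cosθ·θ̈ − m·l·sinθ·θ̇² = 11.255542 + -0.518368 − 0.258459 = 10.478715
step 6→7:
  ẍ = (ẋ'−ẋ)/dt = (-0.631022654−-0.635172891)/0.039464 = 0.105165
  θ̈ = (θ̇'−θ̇)/dt = (1.432156719−1.209284376)/0.039464 = 5.647485
  sinθ=0.552749, cosθ=0.833348
  F = (M+m)·ẍ + m·l·cosθ·θ̈ − m·l·sinθ·θ̇² = 0.148460 + 1.440815 − 0.247464 = 1.341811
step 7→8:
  ẍ = (ẋ'−ẋ)/dt = (-0.353508866−-0.631022654)/0.039464 = 7.032074
  θ̈ = (θ̇'−θ̇)/dt = (1.437931174−1.432156719)/0.039464 = 0.146322
  sinθ=0.591874, cosθ=0.806030
  F = (M+m)·ẍ + m·l·cosθ·θ̈ − m·l·sinθ·θ̇² = 9.927046 + 0.036107 − 0.371653 = 9.591500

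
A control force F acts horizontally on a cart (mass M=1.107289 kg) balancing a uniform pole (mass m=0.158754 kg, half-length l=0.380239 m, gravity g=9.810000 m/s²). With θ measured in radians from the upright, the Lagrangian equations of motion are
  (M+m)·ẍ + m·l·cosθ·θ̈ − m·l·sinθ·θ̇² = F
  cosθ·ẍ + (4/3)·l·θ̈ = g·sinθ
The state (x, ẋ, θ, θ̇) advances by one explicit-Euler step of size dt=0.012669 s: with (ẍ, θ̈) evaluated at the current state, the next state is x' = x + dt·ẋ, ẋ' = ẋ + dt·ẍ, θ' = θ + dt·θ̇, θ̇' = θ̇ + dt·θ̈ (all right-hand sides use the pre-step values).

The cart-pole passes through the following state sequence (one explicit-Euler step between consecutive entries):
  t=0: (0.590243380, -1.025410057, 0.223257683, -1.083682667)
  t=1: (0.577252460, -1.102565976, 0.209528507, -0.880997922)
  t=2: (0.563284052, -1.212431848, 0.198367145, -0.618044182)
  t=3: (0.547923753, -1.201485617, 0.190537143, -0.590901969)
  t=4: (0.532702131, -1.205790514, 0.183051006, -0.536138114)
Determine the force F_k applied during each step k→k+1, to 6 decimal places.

step 0→1:
  ẍ = (ẋ'−ẋ)/dt = (-1.102565976−-1.025410057)/0.012669 = -6.090135
  θ̈ = (θ̇'−θ̇)/dt = (-0.880997922−-1.083682667)/0.012669 = 15.998480
  sinθ=0.221408, cosθ=0.975181
  F = (M+m)·ẍ + m·l·cosθ·θ̈ − m·l·sinθ·θ̇² = -7.710373 + 0.941771 − 0.015696 = -6.784297
step 1→2:
  ẍ = (ẋ'−ẋ)/dt = (-1.212431848−-1.102565976)/0.012669 = -8.672024
  θ̈ = (θ̇'−θ̇)/dt = (-0.618044182−-0.880997922)/0.012669 = 20.755682
  sinθ=0.207999, cosθ=0.978129
  F = (M+m)·ẍ + m·l·cosθ·θ̈ − m·l·sinθ·θ̇² = -10.979155 + 1.225503 − 0.009745 = -9.763397
step 2→3:
  ẍ = (ẋ'−ẋ)/dt = (-1.201485617−-1.212431848)/0.012669 = 0.864017
  θ̈ = (θ̇'−θ̇)/dt = (-0.590901969−-0.618044182)/0.012669 = 2.142412
  sinθ=0.197069, cosθ=0.980390
  F = (M+m)·ẍ + m·l·cosθ·θ̈ − m·l·sinθ·θ̇² = 1.093883 + 0.126789 − 0.004544 = 1.216128
step 3→4:
  ẍ = (ẋ'−ẋ)/dt = (-1.205790514−-1.201485617)/0.012669 = -0.339798
  θ̈ = (θ̇'−θ̇)/dt = (-0.536138114−-0.590901969)/0.012669 = 4.322666
  sinθ=0.189386, cosθ=0.981903
  F = (M+m)·ẍ + m·l·cosθ·θ̈ − m·l·sinθ·θ̇² = -0.430198 + 0.256213 − 0.003992 = -0.177977

F_0 = -6.784297 N
F_1 = -9.763397 N
F_2 = 1.216128 N
F_3 = -0.177977 N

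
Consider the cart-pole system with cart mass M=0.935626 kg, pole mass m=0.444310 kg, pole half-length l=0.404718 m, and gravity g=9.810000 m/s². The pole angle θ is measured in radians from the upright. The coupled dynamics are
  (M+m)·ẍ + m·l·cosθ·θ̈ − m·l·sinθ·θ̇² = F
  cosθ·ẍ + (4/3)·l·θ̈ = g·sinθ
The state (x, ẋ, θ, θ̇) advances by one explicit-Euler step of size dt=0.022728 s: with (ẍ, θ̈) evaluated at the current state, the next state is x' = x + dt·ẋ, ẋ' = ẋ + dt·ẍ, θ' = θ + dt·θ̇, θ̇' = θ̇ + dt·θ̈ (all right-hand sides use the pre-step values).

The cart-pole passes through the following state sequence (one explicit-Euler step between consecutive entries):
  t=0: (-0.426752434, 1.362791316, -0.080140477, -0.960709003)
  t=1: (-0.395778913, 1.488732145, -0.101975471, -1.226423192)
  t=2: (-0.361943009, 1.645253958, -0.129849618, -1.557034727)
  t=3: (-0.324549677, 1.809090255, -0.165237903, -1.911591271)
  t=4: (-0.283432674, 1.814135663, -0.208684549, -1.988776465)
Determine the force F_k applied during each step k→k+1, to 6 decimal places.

F_0 = 5.564274 N
F_1 = 6.928637 N
F_2 = 7.222231 N
F_3 = -0.187942 N

step 0→1:
  ẍ = (ẋ'−ẋ)/dt = (1.488732145−1.362791316)/0.022728 = 5.541219
  θ̈ = (θ̇'−θ̇)/dt = (-1.226423192−-0.960709003)/0.022728 = -11.691050
  sinθ=-0.080055, cosθ=0.996790
  F = (M+m)·ẍ + m·l·cosθ·θ̈ − m·l·sinθ·θ̇² = 7.646528 + -2.095540 − -0.013286 = 5.564274
step 1→2:
  ẍ = (ẋ'−ẋ)/dt = (1.645253958−1.488732145)/0.022728 = 6.886739
  θ̈ = (θ̇'−θ̇)/dt = (-1.557034727−-1.226423192)/0.022728 = -14.546442
  sinθ=-0.101799, cosθ=0.994805
  F = (M+m)·ẍ + m·l·cosθ·θ̈ − m·l·sinθ·θ̇² = 9.503260 + -2.602156 − -0.027534 = 6.928637
step 2→3:
  ẍ = (ẋ'−ẋ)/dt = (1.809090255−1.645253958)/0.022728 = 7.208566
  θ̈ = (θ̇'−θ̇)/dt = (-1.911591271−-1.557034727)/0.022728 = -15.599989
  sinθ=-0.129485, cosθ=0.991581
  F = (M+m)·ẍ + m·l·cosθ·θ̈ − m·l·sinθ·θ̇² = 9.947360 + -2.781578 − -0.056449 = 7.222231
step 3→4:
  ẍ = (ẋ'−ẋ)/dt = (1.814135663−1.809090255)/0.022728 = 0.221991
  θ̈ = (θ̇'−θ̇)/dt = (-1.988776465−-1.911591271)/0.022728 = -3.396040
  sinθ=-0.164487, cosθ=0.986379
  F = (M+m)·ẍ + m·l·cosθ·θ̈ − m·l·sinθ·θ̇² = 0.306333 + -0.602359 − -0.108084 = -0.187942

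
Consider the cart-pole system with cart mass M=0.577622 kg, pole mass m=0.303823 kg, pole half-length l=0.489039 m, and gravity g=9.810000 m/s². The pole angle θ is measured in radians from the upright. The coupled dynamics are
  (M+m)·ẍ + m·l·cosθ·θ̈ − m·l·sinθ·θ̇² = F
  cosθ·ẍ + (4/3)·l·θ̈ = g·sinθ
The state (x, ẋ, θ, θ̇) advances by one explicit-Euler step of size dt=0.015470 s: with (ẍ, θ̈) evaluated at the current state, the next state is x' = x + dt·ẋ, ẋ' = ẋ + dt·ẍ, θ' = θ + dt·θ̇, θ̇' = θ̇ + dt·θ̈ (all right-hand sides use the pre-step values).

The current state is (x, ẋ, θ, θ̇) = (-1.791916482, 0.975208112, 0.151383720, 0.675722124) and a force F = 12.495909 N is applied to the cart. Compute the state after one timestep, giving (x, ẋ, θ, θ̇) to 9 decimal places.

(-1.776830013, 1.261070263, 0.161837141, 0.277431196)

sinθ=0.150806171, cosθ=0.988563351
temp = (F + m·l·θ̇²·sinθ)/(M+m) = (12.495909 + 0.010231034)/0.881445 = 14.188225056
θ̈ = (g·sinθ − cosθ·temp)/(l·(4/3 − m·cos²θ/(M+m))) = -25.746019893
ẍ = temp − m·l·θ̈·cosθ/(M+m) = 18.478484244
Euler: x'=-1.791916482+0.015470·0.975208112=-1.776830013, ẋ'=0.975208112+0.015470·18.478484244=1.261070263
       θ'=0.151383720+0.015470·0.675722124=0.161837141, θ̇'=0.675722124+0.015470·-25.746019893=0.277431196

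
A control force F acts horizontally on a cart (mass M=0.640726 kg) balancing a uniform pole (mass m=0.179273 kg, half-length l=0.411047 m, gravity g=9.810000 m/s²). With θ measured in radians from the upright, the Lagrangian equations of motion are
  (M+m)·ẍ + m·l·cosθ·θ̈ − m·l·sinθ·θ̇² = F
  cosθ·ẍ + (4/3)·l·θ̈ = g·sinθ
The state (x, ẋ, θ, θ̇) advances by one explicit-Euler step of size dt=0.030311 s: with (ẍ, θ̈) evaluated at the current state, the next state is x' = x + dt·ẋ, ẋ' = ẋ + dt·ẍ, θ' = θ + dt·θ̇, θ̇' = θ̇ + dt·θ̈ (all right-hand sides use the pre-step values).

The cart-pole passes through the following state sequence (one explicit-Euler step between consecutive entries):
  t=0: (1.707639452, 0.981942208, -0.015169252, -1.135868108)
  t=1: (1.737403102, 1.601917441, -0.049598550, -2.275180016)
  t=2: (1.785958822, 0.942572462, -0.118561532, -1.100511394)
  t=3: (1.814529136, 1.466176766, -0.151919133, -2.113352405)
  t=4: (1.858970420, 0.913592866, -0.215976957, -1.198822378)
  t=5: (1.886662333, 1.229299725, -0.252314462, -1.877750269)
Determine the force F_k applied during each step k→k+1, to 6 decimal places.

step 0→1:
  ẍ = (ẋ'−ẋ)/dt = (1.601917441−0.981942208)/0.030311 = 20.453803
  θ̈ = (θ̇'−θ̇)/dt = (-2.275180016−-1.135868108)/0.030311 = -37.587407
  sinθ=-0.015169, cosθ=0.999885
  F = (M+m)·ẍ + m·l·cosθ·θ̈ − m·l·sinθ·θ̇² = 16.772098 + -2.769483 − -0.001442 = 14.004057
step 1→2:
  ẍ = (ẋ'−ẋ)/dt = (0.942572462−1.601917441)/0.030311 = -21.752663
  θ̈ = (θ̇'−θ̇)/dt = (-1.100511394−-2.275180016)/0.030311 = 38.753872
  sinθ=-0.049578, cosθ=0.998770
  F = (M+m)·ẍ + m·l·cosθ·θ̈ − m·l·sinθ·θ̇² = -17.837162 + 2.852247 − -0.018912 = -14.966004
step 2→3:
  ẍ = (ẋ'−ẋ)/dt = (1.466176766−0.942572462)/0.030311 = 17.274399
  θ̈ = (θ̇'−θ̇)/dt = (-2.113352405−-1.100511394)/0.030311 = -33.414965
  sinθ=-0.118284, cosθ=0.992980
  F = (M+m)·ẍ + m·l·cosθ·θ̈ − m·l·sinθ·θ̇² = 14.164990 + -2.445050 − -0.010557 = 11.730496
step 3→4:
  ẍ = (ẋ'−ẋ)/dt = (0.913592866−1.466176766)/0.030311 = -18.230474
  θ̈ = (θ̇'−θ̇)/dt = (-1.198822378−-2.113352405)/0.030311 = 30.171556
  sinθ=-0.151335, cosθ=0.988482
  F = (M+m)·ẍ + m·l·cosθ·θ̈ − m·l·sinθ·θ̇² = -14.948971 + 2.197723 − -0.049807 = -12.701440
step 4→5:
  ẍ = (ẋ'−ẋ)/dt = (1.229299725−0.913592866)/0.030311 = 10.415587
  θ̈ = (θ̇'−θ̇)/dt = (-1.877750269−-1.198822378)/0.030311 = -22.398730
  sinθ=-0.214302, cosθ=0.976767
  F = (M+m)·ẍ + m·l·cosθ·θ̈ − m·l·sinθ·θ̇² = 8.540771 + -1.612208 − -0.022696 = 6.951259

F_0 = 14.004057 N
F_1 = -14.966004 N
F_2 = 11.730496 N
F_3 = -12.701440 N
F_4 = 6.951259 N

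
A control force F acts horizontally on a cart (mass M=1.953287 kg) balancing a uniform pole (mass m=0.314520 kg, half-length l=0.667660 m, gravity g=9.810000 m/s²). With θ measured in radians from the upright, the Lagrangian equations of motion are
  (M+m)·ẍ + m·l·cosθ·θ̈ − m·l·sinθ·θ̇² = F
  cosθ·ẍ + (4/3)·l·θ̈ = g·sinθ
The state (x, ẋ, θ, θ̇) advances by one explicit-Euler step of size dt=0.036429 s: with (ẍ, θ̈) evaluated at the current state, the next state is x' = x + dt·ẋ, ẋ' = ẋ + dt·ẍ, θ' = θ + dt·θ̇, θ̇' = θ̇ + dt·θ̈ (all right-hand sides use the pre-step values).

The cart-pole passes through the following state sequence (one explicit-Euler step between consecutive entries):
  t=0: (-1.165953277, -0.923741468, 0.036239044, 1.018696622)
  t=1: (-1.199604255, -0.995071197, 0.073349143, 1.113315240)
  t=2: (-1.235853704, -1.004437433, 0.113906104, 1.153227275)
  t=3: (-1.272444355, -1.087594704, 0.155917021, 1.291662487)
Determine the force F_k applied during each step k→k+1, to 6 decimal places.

step 0→1:
  ẍ = (ẋ'−ẋ)/dt = (-0.995071197−-0.923741468)/0.036429 = -1.958048
  θ̈ = (θ̇'−θ̇)/dt = (1.113315240−1.018696622)/0.036429 = 2.597343
  sinθ=0.036231, cosθ=0.999343
  F = (M+m)·ẍ + m·l·cosθ·θ̈ − m·l·sinθ·θ̇² = -4.440475 + 0.545064 − 0.007895 = -3.903306
step 1→2:
  ẍ = (ẋ'−ẋ)/dt = (-1.004437433−-0.995071197)/0.036429 = -0.257109
  θ̈ = (θ̇'−θ̇)/dt = (1.153227275−1.113315240)/0.036429 = 1.095612
  sinθ=0.073283, cosθ=0.997311
  F = (M+m)·ẍ + m·l·cosθ·θ̈ − m·l·sinθ·θ̇² = -0.583074 + 0.229452 − 0.019074 = -0.372697
step 2→3:
  ẍ = (ẋ'−ẋ)/dt = (-1.087594704−-1.004437433)/0.036429 = -2.282722
  θ̈ = (θ̇'−θ̇)/dt = (1.291662487−1.153227275)/0.036429 = 3.800138
  sinθ=0.113660, cosθ=0.993520
  F = (M+m)·ẍ + m·l·cosθ·θ̈ − m·l·sinθ·θ̇² = -5.176772 + 0.792829 − 0.031742 = -4.415686

F_0 = -3.903306 N
F_1 = -0.372697 N
F_2 = -4.415686 N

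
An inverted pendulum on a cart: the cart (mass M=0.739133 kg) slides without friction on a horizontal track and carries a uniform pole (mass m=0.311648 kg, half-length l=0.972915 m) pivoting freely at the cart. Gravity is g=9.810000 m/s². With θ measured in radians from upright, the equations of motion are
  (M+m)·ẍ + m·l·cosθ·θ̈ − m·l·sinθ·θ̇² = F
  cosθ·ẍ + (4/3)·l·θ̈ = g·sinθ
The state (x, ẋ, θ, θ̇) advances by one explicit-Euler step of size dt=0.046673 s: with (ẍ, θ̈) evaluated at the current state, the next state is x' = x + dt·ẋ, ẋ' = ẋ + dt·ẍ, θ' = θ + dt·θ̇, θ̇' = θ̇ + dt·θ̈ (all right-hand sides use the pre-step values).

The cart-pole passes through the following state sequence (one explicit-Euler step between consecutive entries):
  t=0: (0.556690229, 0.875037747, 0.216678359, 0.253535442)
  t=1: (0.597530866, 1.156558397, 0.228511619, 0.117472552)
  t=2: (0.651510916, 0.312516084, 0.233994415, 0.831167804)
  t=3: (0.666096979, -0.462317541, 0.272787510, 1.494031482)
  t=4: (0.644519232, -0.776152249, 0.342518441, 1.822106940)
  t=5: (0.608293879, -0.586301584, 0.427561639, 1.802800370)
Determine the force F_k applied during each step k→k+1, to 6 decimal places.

step 0→1:
  ẍ = (ẋ'−ẋ)/dt = (1.156558397−0.875037747)/0.046673 = 6.031767
  θ̈ = (θ̇'−θ̇)/dt = (0.117472552−0.253535442)/0.046673 = -2.915238
  sinθ=0.214987, cosθ=0.976617
  F = (M+m)·ẍ + m·l·cosθ·θ̈ − m·l·sinθ·θ̇² = 6.338066 + -0.863252 − 0.004190 = 5.470624
step 1→2:
  ẍ = (ẋ'−ẋ)/dt = (0.312516084−1.156558397)/0.046673 = -18.084167
  θ̈ = (θ̇'−θ̇)/dt = (0.831167804−0.117472552)/0.046673 = 15.291394
  sinθ=0.226528, cosθ=0.974005
  F = (M+m)·ẍ + m·l·cosθ·θ̈ − m·l·sinθ·θ̇² = -19.002499 + 4.515932 − 0.000948 = -14.487515
step 2→3:
  ẍ = (ẋ'−ẋ)/dt = (-0.462317541−0.312516084)/0.046673 = -16.601325
  θ̈ = (θ̇'−θ̇)/dt = (1.494031482−0.831167804)/0.046673 = 14.202294
  sinθ=0.231865, cosθ=0.972748
  F = (M+m)·ẍ + m·l·cosθ·θ̈ − m·l·sinθ·θ̇² = -17.444357 + 4.188882 − 0.048568 = -13.304043
step 3→4:
  ẍ = (ẋ'−ẋ)/dt = (-0.776152249−-0.462317541)/0.046673 = -6.724117
  θ̈ = (θ̇'−θ̇)/dt = (1.822106940−1.494031482)/0.046673 = 7.029234
  sinθ=0.269417, cosθ=0.963024
  F = (M+m)·ẍ + m·l·cosθ·θ̈ − m·l·sinθ·θ̇² = -7.065574 + 2.052505 − 0.182341 = -5.195410
step 4→5:
  ẍ = (ẋ'−ẋ)/dt = (-0.586301584−-0.776152249)/0.046673 = 4.067676
  θ̈ = (θ̇'−θ̇)/dt = (1.802800370−1.822106940)/0.046673 = -0.413656
  sinθ=0.335860, cosθ=0.941912
  F = (M+m)·ẍ + m·l·cosθ·θ̈ − m·l·sinθ·θ̇² = 4.274237 + -0.118138 − 0.338100 = 3.817999

F_0 = 5.470624 N
F_1 = -14.487515 N
F_2 = -13.304043 N
F_3 = -5.195410 N
F_4 = 3.817999 N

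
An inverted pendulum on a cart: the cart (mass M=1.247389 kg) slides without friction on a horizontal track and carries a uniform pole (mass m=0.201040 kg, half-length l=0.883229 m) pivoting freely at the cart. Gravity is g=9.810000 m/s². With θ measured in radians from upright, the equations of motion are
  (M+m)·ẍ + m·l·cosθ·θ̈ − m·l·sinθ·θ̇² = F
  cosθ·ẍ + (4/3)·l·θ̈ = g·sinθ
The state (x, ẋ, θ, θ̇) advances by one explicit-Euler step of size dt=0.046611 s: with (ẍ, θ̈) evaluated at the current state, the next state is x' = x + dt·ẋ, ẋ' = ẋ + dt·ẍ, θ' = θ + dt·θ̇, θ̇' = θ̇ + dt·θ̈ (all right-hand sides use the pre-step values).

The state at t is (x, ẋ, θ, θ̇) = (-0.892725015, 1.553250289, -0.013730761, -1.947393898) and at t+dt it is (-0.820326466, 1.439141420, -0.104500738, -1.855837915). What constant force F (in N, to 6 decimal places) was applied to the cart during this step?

F = -3.187919 N

ẍ = (ẋ'−ẋ)/dt = (1.439141420−1.553250289)/0.046611 = -2.448110
θ̈ = (θ̇'−θ̇)/dt = (-1.855837915−-1.947393898)/0.046611 = 1.964257
sinθ=-0.013730, cosθ=0.999906
F = (M+m)·ẍ + m·l·cosθ·θ̈ − m·l·sinθ·θ̇² = -3.545914 + 0.348749 − -0.009246 = -3.187919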